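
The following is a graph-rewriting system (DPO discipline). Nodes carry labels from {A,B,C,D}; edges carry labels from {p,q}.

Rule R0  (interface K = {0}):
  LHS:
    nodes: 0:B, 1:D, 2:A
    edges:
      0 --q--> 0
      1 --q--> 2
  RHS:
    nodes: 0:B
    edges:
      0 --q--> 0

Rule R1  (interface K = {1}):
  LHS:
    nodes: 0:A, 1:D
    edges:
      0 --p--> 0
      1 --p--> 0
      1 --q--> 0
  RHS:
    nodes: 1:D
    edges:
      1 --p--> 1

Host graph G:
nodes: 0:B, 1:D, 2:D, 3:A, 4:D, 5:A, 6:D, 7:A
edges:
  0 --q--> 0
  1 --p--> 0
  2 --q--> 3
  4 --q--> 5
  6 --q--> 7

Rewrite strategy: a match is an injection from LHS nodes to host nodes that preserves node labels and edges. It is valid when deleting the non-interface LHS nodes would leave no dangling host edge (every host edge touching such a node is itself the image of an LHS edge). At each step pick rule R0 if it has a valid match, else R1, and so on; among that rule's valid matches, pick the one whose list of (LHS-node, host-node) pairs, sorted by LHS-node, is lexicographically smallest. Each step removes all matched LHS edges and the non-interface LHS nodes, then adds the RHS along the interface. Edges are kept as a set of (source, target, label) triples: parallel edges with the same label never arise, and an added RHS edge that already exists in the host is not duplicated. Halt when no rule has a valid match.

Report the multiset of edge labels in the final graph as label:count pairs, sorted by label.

[0] host  ⇒  8 nodes, 5 edges  {0-q->0 1-p->0 2-q->3 4-q->5 6-q->7}
[1] R0 @ {0↦0, 1↦2, 2↦3}  ⇒  6 nodes, 4 edges  {0-q->0 1-p->0 4-q->5 6-q->7}
[2] R0 @ {0↦0, 1↦4, 2↦5}  ⇒  4 nodes, 3 edges  {0-q->0 1-p->0 6-q->7}
[3] R0 @ {0↦0, 1↦6, 2↦7}  ⇒  2 nodes, 2 edges  {0-q->0 1-p->0}
normal form: no rule applies after step 3
NF edges: [(0, 0, 'q'), (1, 0, 'p')]

Answer: p:1 q:1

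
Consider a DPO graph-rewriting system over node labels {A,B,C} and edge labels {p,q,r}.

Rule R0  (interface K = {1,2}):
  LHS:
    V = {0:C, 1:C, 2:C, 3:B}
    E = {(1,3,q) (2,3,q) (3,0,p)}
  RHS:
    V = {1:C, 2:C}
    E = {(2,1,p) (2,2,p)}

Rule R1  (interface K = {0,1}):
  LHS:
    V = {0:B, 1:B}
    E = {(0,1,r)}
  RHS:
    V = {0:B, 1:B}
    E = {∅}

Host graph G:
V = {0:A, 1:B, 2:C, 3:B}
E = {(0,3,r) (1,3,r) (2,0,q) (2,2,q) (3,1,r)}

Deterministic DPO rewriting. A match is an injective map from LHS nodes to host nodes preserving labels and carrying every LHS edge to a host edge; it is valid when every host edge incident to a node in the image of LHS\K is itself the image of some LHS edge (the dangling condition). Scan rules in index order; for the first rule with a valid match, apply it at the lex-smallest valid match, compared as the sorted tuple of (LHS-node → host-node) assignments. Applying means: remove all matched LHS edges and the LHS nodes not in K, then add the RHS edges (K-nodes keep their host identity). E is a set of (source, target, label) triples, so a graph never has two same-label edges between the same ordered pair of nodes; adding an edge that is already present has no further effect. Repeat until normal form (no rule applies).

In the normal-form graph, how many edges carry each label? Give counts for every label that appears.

[0] host  ⇒  4 nodes, 5 edges  {0-r->3 1-r->3 2-q->0 2-q->2 3-r->1}
[1] R1 @ {0↦1, 1↦3}  ⇒  4 nodes, 4 edges  {0-r->3 2-q->0 2-q->2 3-r->1}
[2] R1 @ {0↦3, 1↦1}  ⇒  4 nodes, 3 edges  {0-r->3 2-q->0 2-q->2}
normal form: no rule applies after step 2
NF edges: [(0, 3, 'r'), (2, 0, 'q'), (2, 2, 'q')]

Answer: q:2 r:1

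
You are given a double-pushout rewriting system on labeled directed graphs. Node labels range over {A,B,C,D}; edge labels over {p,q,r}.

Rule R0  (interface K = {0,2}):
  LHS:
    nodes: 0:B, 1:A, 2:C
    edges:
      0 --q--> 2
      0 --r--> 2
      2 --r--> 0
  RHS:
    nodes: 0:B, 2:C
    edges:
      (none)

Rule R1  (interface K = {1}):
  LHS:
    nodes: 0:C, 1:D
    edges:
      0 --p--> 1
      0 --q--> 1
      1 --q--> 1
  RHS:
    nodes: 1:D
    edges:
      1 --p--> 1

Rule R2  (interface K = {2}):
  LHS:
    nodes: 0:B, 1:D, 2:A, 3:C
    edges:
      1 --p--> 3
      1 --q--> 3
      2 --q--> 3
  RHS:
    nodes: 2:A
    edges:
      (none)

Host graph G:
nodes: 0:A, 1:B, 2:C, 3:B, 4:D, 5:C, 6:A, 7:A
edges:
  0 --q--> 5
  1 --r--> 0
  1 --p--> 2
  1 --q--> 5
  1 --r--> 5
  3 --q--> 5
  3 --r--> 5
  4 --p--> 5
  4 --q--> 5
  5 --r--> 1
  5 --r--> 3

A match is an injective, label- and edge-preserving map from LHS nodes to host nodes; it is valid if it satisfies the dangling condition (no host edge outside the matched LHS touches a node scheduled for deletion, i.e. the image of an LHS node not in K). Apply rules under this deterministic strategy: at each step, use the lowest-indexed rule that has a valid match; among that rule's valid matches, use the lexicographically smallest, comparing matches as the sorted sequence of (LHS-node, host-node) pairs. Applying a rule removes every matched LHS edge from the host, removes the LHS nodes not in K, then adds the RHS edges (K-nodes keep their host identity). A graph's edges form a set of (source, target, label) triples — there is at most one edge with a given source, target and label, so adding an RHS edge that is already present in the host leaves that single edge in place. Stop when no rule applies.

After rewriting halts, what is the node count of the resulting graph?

Answer: 3

Steps:
initial: |V|=8 |E|=11  E = 0-q->5 1-r->0 1-p->2 1-q->5 1-r->5 3-q->5 3-r->5 4-p->5 4-q->5 5-r->1 5-r->3
step 1: apply R0 at {0↦1, 1↦6, 2↦5}  → |V|=7 |E|=8  E = 0-q->5 1-r->0 1-p->2 3-q->5 3-r->5 4-p->5 4-q->5 5-r->3
step 2: apply R0 at {0↦3, 1↦7, 2↦5}  → |V|=6 |E|=5  E = 0-q->5 1-r->0 1-p->2 4-p->5 4-q->5
step 3: apply R2 at {0↦3, 1↦4, 2↦0, 3↦5}  → |V|=3 |E|=2  E = 1-r->0 1-p->2
final graph: no rule applies after step 3
NF nodes: {0:A, 1:B, 2:C}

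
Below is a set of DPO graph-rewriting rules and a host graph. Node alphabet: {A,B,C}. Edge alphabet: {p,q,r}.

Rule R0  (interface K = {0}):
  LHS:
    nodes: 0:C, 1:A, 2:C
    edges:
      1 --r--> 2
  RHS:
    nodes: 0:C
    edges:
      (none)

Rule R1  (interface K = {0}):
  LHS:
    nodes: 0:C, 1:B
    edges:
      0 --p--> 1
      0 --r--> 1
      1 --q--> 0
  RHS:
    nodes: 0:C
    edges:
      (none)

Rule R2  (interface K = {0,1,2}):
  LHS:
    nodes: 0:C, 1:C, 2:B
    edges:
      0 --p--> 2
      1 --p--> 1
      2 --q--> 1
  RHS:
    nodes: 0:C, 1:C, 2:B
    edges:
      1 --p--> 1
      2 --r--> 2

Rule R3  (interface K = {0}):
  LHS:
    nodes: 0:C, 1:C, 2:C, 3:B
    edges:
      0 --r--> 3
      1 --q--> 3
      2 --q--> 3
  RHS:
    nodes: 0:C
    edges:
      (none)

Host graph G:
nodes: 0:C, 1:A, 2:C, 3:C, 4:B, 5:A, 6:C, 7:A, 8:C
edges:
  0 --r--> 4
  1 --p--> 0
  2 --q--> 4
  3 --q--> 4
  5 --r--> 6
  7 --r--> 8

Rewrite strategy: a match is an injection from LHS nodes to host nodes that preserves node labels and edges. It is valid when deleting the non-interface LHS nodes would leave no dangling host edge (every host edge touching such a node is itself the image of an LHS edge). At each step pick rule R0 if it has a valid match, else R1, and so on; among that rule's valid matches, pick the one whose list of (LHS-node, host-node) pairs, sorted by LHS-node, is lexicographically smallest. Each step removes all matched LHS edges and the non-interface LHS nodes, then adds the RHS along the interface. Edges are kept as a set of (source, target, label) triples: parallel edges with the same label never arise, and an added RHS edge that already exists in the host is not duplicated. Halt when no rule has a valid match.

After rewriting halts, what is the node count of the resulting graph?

Answer: 2

Derivation:
start.  V:9 E:6  edges: 0-r->4 1-p->0 2-q->4 3-q->4 5-r->6 7-r->8
1. fire R0 via {0↦0, 1↦5, 2↦6}  →  V:7 E:5  edges: 0-r->4 1-p->0 2-q->4 3-q->4 7-r->8
2. fire R0 via {0↦0, 1↦7, 2↦8}  →  V:5 E:4  edges: 0-r->4 1-p->0 2-q->4 3-q->4
3. fire R3 via {0↦0, 1↦2, 2↦3, 3↦4}  →  V:2 E:1  edges: 1-p->0
halt: no rule applies after step 3
NF nodes: {0:C, 1:A}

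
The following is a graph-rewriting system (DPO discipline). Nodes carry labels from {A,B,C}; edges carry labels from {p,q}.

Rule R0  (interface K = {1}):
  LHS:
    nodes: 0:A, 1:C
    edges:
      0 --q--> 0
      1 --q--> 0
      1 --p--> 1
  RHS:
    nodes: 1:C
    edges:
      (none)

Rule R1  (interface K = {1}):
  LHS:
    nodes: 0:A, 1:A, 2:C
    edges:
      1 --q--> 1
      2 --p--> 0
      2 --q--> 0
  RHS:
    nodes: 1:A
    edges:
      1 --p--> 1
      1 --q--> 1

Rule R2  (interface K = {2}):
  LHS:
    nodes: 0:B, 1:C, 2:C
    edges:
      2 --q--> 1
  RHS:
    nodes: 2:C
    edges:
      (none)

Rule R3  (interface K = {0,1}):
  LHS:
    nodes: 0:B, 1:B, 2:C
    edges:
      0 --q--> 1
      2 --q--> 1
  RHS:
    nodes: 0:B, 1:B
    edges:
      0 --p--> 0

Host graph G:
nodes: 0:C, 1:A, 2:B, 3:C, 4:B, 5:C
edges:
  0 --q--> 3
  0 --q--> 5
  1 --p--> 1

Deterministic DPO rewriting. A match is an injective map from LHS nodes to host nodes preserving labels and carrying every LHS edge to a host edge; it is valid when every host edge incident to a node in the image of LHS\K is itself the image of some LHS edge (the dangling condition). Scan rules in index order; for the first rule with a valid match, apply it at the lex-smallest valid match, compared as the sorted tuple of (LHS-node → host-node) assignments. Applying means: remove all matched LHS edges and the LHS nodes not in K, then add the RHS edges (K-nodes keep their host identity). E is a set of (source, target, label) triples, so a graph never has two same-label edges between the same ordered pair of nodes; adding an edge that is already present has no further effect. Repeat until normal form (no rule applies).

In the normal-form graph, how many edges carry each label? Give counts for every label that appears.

Answer: p:1

Derivation:
initial: |V|=6 |E|=3  E = 0-q->3 0-q->5 1-p->1
step 1: apply R2 at {0↦2, 1↦3, 2↦0}  → |V|=4 |E|=2  E = 0-q->5 1-p->1
step 2: apply R2 at {0↦4, 1↦5, 2↦0}  → |V|=2 |E|=1  E = 1-p->1
final graph: no rule applies after step 2
NF edges: [(1, 1, 'p')]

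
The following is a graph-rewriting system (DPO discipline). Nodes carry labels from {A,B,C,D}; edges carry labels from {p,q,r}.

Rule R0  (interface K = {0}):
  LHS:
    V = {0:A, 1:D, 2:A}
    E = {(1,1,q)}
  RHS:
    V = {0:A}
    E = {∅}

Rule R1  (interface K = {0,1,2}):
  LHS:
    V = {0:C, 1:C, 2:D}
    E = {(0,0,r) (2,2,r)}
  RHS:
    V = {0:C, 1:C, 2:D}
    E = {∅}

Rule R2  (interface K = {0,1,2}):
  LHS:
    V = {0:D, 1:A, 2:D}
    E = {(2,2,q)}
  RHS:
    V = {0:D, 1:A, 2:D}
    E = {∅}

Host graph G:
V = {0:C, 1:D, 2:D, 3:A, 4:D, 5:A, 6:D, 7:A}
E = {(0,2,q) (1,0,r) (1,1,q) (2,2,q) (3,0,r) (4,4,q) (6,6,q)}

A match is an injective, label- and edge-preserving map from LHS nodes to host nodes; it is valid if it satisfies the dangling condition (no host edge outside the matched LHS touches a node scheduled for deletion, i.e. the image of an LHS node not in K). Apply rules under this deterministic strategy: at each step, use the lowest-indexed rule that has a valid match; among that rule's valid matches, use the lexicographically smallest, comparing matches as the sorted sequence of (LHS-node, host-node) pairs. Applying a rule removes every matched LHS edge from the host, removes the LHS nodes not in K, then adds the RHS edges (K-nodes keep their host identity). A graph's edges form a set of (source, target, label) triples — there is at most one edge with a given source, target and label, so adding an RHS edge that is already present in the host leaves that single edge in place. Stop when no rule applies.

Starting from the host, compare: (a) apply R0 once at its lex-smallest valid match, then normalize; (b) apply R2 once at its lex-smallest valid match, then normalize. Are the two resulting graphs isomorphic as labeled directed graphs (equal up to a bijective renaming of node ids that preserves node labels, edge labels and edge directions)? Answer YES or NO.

branch R0-first: apply at {0↦3, 1↦4, 2↦5} → |E|=6, then 3 more step(s) → NF |V|=4 |E|=3 V={0:C, 1:D, 2:D, 3:A} E=0-q->2 1-r->0 3-r->0
branch R2-first: apply at {0↦1, 1↦3, 2↦2} → |E|=6, then 3 more step(s) → NF |V|=4 |E|=3 V={0:C, 1:D, 2:D, 3:A} E=0-q->2 1-r->0 3-r->0
graphs isomorphic (equal up to label-preserving node renaming)

Answer: YES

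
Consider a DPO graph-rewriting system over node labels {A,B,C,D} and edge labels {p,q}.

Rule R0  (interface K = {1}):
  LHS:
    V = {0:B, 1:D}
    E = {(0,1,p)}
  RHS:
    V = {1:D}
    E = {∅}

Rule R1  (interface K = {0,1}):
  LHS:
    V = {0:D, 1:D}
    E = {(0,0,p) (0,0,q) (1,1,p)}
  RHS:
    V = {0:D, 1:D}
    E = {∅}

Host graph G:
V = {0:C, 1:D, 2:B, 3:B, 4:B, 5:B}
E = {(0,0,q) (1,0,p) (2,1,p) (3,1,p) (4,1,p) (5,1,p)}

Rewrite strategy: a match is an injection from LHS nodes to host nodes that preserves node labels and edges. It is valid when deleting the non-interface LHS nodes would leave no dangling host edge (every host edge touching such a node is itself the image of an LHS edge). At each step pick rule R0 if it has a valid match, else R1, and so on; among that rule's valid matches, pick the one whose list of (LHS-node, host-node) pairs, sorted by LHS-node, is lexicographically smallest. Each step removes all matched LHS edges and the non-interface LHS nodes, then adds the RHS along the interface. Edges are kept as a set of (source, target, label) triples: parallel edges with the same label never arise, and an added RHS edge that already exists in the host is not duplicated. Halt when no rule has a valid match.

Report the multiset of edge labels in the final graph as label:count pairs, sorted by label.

initial: |V|=6 |E|=6  E = 0-q->0 1-p->0 2-p->1 3-p->1 4-p->1 5-p->1
step 1: apply R0 at {0↦2, 1↦1}  → |V|=5 |E|=5  E = 0-q->0 1-p->0 3-p->1 4-p->1 5-p->1
step 2: apply R0 at {0↦3, 1↦1}  → |V|=4 |E|=4  E = 0-q->0 1-p->0 4-p->1 5-p->1
step 3: apply R0 at {0↦4, 1↦1}  → |V|=3 |E|=3  E = 0-q->0 1-p->0 5-p->1
step 4: apply R0 at {0↦5, 1↦1}  → |V|=2 |E|=2  E = 0-q->0 1-p->0
halt: no rule applies after step 4
NF edges: [(0, 0, 'q'), (1, 0, 'p')]

Answer: p:1 q:1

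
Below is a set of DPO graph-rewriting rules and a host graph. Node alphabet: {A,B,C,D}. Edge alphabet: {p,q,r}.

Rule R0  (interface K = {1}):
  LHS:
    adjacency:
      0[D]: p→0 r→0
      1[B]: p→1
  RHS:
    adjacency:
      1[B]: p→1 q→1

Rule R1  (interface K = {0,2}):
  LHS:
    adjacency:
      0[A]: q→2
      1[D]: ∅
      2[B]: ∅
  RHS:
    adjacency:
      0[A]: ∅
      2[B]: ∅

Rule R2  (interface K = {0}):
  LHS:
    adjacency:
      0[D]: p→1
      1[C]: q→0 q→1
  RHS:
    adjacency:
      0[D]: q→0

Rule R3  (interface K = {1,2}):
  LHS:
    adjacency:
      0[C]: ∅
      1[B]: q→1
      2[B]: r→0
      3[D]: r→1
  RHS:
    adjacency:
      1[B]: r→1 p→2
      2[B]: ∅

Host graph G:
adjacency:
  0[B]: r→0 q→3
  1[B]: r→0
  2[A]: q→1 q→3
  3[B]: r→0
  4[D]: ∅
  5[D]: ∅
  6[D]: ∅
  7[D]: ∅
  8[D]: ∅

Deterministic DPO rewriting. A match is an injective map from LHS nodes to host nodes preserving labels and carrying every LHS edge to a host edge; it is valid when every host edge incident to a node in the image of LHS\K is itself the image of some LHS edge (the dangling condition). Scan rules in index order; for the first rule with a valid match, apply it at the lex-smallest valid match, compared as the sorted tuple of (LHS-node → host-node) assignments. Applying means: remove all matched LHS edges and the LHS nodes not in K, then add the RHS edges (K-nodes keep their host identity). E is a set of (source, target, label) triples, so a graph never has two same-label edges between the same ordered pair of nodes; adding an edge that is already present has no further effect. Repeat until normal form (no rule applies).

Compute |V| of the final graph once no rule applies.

Answer: 7

Rewrite trace:
initial: |V|=9 |E|=6  E = 0-r->0 0-q->3 1-r->0 2-q->1 2-q->3 3-r->0
step 1: apply R1 at {0↦2, 1↦4, 2↦1}  → |V|=8 |E|=5  E = 0-r->0 0-q->3 1-r->0 2-q->3 3-r->0
step 2: apply R1 at {0↦2, 1↦5, 2↦3}  → |V|=7 |E|=4  E = 0-r->0 0-q->3 1-r->0 3-r->0
halt: no rule applies after step 2
NF nodes: {0:B, 1:B, 2:A, 3:B, 6:D, 7:D, 8:D}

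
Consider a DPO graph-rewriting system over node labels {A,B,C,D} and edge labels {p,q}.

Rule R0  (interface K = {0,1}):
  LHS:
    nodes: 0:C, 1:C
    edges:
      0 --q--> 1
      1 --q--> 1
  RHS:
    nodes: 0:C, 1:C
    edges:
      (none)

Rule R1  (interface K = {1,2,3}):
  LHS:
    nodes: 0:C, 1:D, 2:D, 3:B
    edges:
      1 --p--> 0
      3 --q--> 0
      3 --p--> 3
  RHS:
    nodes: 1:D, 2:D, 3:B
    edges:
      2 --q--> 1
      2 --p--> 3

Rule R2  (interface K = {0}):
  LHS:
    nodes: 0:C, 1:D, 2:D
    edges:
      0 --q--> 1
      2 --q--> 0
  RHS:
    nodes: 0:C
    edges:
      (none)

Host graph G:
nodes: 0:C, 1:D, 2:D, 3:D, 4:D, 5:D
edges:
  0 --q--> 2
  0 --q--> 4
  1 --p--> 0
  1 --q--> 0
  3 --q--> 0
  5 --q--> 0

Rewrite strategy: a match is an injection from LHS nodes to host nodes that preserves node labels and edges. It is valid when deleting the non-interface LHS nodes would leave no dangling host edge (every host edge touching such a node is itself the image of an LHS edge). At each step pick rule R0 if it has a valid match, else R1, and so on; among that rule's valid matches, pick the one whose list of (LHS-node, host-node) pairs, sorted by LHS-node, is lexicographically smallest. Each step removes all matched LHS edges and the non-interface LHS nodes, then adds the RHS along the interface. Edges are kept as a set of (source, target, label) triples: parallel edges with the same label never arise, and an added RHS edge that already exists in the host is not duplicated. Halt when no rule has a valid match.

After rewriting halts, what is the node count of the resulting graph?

Answer: 2

Derivation:
initial: |V|=6 |E|=6  E = 0-q->2 0-q->4 1-p->0 1-q->0 3-q->0 5-q->0
step 1: apply R2 at {0↦0, 1↦2, 2↦3}  → |V|=4 |E|=4  E = 0-q->4 1-p->0 1-q->0 5-q->0
step 2: apply R2 at {0↦0, 1↦4, 2↦5}  → |V|=2 |E|=2  E = 1-p->0 1-q->0
final graph: no rule applies after step 2
NF nodes: {0:C, 1:D}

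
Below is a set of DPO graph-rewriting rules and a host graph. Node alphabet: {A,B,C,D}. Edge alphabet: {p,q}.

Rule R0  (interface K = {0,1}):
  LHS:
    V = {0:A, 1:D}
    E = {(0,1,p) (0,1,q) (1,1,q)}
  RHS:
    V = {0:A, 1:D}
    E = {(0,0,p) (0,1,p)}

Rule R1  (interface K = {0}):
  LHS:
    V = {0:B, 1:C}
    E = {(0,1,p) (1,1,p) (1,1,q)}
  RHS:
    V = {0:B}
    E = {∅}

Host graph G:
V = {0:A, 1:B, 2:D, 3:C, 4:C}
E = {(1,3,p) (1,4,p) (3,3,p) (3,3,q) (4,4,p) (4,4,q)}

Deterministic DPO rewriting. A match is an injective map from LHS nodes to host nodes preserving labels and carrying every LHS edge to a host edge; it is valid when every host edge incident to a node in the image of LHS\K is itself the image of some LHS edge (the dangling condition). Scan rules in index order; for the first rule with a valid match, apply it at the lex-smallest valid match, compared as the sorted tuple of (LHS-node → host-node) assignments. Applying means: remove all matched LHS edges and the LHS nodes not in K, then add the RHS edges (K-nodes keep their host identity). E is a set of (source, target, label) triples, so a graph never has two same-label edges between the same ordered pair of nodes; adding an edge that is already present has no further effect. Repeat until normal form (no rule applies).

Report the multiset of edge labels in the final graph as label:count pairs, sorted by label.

Answer: (no edges)

Rewrite trace:
start.  V:5 E:6  edges: 1-p->3 1-p->4 3-p->3 3-q->3 4-p->4 4-q->4
1. fire R1 via {0↦1, 1↦3}  →  V:4 E:3  edges: 1-p->4 4-p->4 4-q->4
2. fire R1 via {0↦1, 1↦4}  →  V:3 E:0  edges: ∅
final graph: no rule applies after step 2
NF edges: []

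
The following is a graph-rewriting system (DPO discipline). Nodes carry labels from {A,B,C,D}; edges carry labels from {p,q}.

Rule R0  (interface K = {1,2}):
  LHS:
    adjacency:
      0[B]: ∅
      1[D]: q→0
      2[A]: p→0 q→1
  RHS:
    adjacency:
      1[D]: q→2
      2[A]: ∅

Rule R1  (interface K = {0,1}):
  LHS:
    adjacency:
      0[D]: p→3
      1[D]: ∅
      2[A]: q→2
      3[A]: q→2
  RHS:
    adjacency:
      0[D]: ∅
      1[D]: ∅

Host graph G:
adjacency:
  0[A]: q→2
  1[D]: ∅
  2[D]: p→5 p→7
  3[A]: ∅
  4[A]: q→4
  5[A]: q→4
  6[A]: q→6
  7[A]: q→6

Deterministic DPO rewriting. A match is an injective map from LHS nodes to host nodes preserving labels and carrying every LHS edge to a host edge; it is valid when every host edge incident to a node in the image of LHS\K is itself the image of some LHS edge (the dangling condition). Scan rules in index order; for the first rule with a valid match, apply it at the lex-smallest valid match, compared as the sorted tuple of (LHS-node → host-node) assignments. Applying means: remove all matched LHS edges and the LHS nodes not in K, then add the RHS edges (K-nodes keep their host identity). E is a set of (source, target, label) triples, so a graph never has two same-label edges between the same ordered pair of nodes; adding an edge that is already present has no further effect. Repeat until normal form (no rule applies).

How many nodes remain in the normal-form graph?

[0] host  ⇒  8 nodes, 7 edges  {0-q->2 2-p->5 2-p->7 4-q->4 5-q->4 6-q->6 7-q->6}
[1] R1 @ {0↦2, 1↦1, 2↦4, 3↦5}  ⇒  6 nodes, 4 edges  {0-q->2 2-p->7 6-q->6 7-q->6}
[2] R1 @ {0↦2, 1↦1, 2↦6, 3↦7}  ⇒  4 nodes, 1 edges  {0-q->2}
halt: no rule applies after step 2
NF nodes: {0:A, 1:D, 2:D, 3:A}

Answer: 4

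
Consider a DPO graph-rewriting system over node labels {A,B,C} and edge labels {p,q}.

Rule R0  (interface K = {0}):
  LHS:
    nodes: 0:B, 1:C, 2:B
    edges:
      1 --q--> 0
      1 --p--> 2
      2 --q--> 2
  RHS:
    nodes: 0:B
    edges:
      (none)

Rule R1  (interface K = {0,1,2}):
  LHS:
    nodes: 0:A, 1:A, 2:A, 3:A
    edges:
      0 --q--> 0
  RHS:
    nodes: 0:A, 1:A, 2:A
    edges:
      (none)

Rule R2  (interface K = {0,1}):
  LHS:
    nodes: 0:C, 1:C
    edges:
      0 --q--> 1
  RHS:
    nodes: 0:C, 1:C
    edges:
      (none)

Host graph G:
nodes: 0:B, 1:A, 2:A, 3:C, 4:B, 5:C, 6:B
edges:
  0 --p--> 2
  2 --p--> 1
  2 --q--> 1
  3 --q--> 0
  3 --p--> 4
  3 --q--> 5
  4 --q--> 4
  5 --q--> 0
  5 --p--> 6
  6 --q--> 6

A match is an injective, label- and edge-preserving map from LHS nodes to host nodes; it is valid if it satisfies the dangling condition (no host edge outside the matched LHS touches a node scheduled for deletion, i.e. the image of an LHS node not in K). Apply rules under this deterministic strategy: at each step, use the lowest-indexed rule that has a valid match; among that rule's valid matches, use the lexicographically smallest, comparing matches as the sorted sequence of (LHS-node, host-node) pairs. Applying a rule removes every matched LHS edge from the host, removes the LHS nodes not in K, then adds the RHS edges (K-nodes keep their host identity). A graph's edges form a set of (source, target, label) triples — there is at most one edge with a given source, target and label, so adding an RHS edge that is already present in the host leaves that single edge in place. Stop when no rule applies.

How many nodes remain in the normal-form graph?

Answer: 3

Rewrite trace:
[0] host  ⇒  7 nodes, 10 edges  {0-p->2 2-p->1 2-q->1 3-q->0 3-p->4 3-q->5 4-q->4 5-q->0 5-p->6 6-q->6}
[1] R2 @ {0↦3, 1↦5}  ⇒  7 nodes, 9 edges  {0-p->2 2-p->1 2-q->1 3-q->0 3-p->4 4-q->4 5-q->0 5-p->6 6-q->6}
[2] R0 @ {0↦0, 1↦3, 2↦4}  ⇒  5 nodes, 6 edges  {0-p->2 2-p->1 2-q->1 5-q->0 5-p->6 6-q->6}
[3] R0 @ {0↦0, 1↦5, 2↦6}  ⇒  3 nodes, 3 edges  {0-p->2 2-p->1 2-q->1}
halt: no rule applies after step 3
NF nodes: {0:B, 1:A, 2:A}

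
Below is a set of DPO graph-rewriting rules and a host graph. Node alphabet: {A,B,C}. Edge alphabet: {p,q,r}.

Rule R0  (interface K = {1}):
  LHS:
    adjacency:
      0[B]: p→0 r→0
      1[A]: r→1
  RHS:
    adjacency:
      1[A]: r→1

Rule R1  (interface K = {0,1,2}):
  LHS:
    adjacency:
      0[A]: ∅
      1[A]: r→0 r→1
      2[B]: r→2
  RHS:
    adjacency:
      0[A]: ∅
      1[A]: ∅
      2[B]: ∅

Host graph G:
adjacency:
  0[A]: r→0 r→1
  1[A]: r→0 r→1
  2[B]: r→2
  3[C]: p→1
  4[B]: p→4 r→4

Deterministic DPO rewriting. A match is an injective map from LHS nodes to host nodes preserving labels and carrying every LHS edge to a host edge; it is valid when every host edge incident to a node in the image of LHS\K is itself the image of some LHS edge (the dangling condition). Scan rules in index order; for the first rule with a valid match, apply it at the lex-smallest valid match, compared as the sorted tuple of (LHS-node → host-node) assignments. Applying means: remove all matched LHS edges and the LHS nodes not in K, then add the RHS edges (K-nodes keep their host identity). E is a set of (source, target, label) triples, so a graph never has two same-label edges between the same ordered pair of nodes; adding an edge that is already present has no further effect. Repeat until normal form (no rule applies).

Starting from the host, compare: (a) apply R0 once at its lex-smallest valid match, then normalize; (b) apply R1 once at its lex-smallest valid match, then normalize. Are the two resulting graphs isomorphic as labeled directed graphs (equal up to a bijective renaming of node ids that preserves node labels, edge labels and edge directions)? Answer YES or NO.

branch R0-first: apply at {0↦4, 1↦0} → |E|=6, then 1 more step(s) → NF |V|=4 |E|=3 V={0:A, 1:A, 2:B, 3:C} E=0-r->0 0-r->1 3-p->1
branch R1-first: apply at {0↦0, 1↦1, 2↦2} → |E|=5, then 1 more step(s) → NF |V|=4 |E|=3 V={0:A, 1:A, 2:B, 3:C} E=0-r->0 0-r->1 3-p->1
graphs isomorphic (equal up to label-preserving node renaming)

Answer: YES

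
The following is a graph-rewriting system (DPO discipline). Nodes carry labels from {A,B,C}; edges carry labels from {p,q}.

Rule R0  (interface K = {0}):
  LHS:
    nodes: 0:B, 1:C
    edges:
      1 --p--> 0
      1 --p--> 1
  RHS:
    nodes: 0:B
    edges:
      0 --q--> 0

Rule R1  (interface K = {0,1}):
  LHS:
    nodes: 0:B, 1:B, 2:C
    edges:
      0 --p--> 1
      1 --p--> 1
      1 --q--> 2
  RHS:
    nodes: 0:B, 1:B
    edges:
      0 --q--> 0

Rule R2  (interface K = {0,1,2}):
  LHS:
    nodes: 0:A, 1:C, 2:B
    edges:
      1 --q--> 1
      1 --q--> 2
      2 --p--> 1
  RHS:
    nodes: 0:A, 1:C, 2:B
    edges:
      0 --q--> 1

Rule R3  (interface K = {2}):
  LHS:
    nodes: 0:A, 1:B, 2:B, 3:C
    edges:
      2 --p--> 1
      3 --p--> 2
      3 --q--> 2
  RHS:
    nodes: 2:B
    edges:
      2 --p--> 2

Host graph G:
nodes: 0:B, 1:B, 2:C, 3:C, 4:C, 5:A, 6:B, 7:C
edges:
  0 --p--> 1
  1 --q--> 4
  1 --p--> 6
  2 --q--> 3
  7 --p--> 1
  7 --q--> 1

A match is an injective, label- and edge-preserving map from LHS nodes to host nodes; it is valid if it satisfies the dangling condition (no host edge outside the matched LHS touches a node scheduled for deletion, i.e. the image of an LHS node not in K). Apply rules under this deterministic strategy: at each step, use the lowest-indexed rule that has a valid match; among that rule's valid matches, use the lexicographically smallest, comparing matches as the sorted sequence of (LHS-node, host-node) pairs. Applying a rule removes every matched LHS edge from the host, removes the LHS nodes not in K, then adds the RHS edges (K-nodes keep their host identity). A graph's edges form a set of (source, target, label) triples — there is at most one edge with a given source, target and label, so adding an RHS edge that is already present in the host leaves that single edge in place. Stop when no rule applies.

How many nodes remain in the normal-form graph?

start.  V:8 E:6  edges: 0-p->1 1-q->4 1-p->6 2-q->3 7-p->1 7-q->1
1. fire R3 via {0↦5, 1↦6, 2↦1, 3↦7}  →  V:5 E:4  edges: 0-p->1 1-p->1 1-q->4 2-q->3
2. fire R1 via {0↦0, 1↦1, 2↦4}  →  V:4 E:2  edges: 0-q->0 2-q->3
halt: no rule applies after step 2
NF nodes: {0:B, 1:B, 2:C, 3:C}

Answer: 4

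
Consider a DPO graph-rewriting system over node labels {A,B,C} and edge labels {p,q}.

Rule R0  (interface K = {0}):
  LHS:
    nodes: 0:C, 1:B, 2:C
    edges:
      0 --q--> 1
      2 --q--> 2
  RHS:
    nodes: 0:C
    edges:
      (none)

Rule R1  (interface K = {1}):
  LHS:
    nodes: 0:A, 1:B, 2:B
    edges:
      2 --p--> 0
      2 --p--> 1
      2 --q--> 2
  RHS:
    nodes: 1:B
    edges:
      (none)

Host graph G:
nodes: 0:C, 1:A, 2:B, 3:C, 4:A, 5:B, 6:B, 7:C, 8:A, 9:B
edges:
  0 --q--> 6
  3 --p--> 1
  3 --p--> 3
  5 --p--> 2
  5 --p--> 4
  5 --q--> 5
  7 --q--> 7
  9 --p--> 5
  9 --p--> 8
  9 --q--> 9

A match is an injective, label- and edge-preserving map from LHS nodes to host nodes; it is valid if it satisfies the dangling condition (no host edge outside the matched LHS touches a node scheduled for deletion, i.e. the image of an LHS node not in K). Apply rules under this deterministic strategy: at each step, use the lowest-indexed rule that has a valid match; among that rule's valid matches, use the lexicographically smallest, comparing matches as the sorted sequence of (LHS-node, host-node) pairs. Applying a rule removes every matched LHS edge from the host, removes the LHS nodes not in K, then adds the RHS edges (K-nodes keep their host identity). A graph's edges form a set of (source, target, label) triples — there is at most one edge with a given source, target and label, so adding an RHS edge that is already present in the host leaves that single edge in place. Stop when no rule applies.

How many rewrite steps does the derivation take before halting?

[0] host  ⇒  10 nodes, 10 edges  {0-q->6 3-p->1 3-p->3 5-p->2 5-p->4 5-q->5 7-q->7 9-p->5 9-p->8 9-q->9}
[1] R0 @ {0↦0, 1↦6, 2↦7}  ⇒  8 nodes, 8 edges  {3-p->1 3-p->3 5-p->2 5-p->4 5-q->5 9-p->5 9-p->8 9-q->9}
[2] R1 @ {0↦8, 1↦5, 2↦9}  ⇒  6 nodes, 5 edges  {3-p->1 3-p->3 5-p->2 5-p->4 5-q->5}
[3] R1 @ {0↦4, 1↦2, 2↦5}  ⇒  4 nodes, 2 edges  {3-p->1 3-p->3}
normal form: no rule applies after step 3

Answer: 3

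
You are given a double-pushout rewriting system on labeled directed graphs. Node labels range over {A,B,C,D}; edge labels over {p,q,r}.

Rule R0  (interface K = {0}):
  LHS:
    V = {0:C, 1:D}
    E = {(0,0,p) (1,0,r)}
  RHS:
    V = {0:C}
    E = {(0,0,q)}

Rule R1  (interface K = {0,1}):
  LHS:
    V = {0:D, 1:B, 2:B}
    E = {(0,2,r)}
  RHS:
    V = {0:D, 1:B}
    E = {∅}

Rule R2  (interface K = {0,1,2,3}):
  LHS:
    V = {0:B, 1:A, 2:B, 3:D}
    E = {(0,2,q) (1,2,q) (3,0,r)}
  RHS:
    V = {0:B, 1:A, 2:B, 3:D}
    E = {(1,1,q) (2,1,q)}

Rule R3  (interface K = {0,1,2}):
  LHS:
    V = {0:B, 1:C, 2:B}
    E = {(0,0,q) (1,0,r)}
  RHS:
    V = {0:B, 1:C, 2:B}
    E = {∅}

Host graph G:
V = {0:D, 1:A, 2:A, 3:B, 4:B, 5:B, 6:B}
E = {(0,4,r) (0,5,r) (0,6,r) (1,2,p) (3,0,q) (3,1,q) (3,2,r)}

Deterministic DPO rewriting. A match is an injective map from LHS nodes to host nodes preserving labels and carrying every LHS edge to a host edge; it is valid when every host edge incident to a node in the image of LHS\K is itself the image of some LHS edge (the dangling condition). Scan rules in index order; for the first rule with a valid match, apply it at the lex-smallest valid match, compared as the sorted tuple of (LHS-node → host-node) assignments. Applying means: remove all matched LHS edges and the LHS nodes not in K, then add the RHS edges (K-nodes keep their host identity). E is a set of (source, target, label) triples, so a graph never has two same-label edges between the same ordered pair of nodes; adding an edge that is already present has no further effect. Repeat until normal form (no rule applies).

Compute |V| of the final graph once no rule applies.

[0] host  ⇒  7 nodes, 7 edges  {0-r->4 0-r->5 0-r->6 1-p->2 3-q->0 3-q->1 3-r->2}
[1] R1 @ {0↦0, 1↦3, 2↦4}  ⇒  6 nodes, 6 edges  {0-r->5 0-r->6 1-p->2 3-q->0 3-q->1 3-r->2}
[2] R1 @ {0↦0, 1↦3, 2↦5}  ⇒  5 nodes, 5 edges  {0-r->6 1-p->2 3-q->0 3-q->1 3-r->2}
[3] R1 @ {0↦0, 1↦3, 2↦6}  ⇒  4 nodes, 4 edges  {1-p->2 3-q->0 3-q->1 3-r->2}
normal form: no rule applies after step 3
NF nodes: {0:D, 1:A, 2:A, 3:B}

Answer: 4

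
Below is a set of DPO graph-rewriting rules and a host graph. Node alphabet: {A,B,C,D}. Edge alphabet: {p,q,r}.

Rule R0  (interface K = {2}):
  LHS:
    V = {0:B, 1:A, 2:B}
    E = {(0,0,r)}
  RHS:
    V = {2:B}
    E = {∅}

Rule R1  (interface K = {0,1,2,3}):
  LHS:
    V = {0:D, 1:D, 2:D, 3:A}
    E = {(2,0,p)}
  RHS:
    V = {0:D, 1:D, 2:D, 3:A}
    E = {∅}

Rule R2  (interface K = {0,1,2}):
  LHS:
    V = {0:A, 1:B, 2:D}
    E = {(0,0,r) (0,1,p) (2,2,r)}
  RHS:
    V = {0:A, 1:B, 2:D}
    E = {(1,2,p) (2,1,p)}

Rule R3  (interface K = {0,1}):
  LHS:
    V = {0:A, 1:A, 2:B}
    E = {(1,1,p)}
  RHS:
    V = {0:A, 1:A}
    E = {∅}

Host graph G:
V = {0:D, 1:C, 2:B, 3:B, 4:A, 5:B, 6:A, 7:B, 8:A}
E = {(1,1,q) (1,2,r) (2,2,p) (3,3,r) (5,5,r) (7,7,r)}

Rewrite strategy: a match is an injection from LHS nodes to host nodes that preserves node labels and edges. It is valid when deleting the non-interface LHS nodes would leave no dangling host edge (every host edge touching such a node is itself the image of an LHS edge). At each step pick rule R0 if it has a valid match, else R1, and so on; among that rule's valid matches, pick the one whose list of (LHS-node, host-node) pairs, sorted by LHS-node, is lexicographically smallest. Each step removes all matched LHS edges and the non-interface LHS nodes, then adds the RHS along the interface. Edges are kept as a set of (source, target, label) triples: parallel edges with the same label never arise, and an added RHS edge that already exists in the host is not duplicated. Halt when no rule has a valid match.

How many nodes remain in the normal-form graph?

[0] host  ⇒  9 nodes, 6 edges  {1-q->1 1-r->2 2-p->2 3-r->3 5-r->5 7-r->7}
[1] R0 @ {0↦3, 1↦4, 2↦2}  ⇒  7 nodes, 5 edges  {1-q->1 1-r->2 2-p->2 5-r->5 7-r->7}
[2] R0 @ {0↦5, 1↦6, 2↦2}  ⇒  5 nodes, 4 edges  {1-q->1 1-r->2 2-p->2 7-r->7}
[3] R0 @ {0↦7, 1↦8, 2↦2}  ⇒  3 nodes, 3 edges  {1-q->1 1-r->2 2-p->2}
final graph: no rule applies after step 3
NF nodes: {0:D, 1:C, 2:B}

Answer: 3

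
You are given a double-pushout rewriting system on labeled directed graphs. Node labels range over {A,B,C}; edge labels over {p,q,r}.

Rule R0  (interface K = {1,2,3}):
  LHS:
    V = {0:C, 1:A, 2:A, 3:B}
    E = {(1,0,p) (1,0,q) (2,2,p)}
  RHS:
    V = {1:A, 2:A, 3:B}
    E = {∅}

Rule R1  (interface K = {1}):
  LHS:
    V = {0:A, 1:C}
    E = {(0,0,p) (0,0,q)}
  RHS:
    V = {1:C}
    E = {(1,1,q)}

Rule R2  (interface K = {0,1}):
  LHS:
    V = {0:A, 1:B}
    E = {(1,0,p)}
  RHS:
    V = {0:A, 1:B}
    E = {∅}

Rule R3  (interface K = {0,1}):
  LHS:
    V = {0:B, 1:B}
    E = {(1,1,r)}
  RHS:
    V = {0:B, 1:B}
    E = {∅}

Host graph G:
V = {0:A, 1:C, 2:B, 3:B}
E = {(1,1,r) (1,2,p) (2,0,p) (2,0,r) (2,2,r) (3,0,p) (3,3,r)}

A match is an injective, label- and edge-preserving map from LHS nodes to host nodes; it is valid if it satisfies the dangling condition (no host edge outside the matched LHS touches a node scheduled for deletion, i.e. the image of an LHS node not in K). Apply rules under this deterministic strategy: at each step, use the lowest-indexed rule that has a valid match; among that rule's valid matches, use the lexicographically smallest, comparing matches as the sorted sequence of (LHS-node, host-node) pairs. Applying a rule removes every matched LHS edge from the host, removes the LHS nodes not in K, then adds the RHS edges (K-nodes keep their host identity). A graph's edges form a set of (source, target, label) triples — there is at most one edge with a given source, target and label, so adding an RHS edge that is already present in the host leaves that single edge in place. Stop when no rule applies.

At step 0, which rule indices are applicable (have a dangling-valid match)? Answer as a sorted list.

Answer: [R2,R3]

Derivation:
R0: no valid match — LHS pattern not found
R1: no valid match — LHS pattern not found
R2: 2 valid matches — {0↦0, 1↦2}, {0↦0, 1↦3}
R3: 2 valid matches — {0↦2, 1↦3}, {0↦3, 1↦2}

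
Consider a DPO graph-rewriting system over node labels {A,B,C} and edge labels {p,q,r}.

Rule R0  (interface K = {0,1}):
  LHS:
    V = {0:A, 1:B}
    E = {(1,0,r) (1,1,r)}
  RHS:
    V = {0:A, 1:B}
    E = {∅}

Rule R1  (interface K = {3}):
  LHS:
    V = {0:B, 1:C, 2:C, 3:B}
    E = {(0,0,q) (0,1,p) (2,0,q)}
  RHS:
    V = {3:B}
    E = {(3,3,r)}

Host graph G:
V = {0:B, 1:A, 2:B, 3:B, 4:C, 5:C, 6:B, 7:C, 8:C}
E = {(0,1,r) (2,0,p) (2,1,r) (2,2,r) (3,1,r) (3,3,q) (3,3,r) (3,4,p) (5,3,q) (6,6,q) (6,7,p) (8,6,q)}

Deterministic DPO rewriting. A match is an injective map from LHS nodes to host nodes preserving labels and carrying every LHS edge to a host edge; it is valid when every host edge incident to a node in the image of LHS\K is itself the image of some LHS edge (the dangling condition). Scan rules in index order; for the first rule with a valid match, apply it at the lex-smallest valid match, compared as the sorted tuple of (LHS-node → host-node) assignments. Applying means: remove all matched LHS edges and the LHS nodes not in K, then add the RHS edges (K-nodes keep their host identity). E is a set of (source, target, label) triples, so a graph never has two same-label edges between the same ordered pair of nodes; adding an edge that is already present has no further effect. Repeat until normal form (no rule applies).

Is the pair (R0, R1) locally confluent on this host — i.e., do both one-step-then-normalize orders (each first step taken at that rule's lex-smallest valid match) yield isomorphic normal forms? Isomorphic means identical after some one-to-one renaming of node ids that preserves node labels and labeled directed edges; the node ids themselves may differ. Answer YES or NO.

Answer: YES

Steps:
branch R0-first: apply at {0↦1, 1↦2} → |E|=10, then 4 more step(s) → NF |V|=3 |E|=2 V={0:B, 1:A, 2:B} E=0-r->0 2-p->0
branch R1-first: apply at {0↦6, 1↦7, 2↦8, 3↦0} → |E|=10, then 4 more step(s) → NF |V|=3 |E|=2 V={0:B, 1:A, 2:B} E=0-r->0 2-p->0
graphs isomorphic (equal up to label-preserving node renaming)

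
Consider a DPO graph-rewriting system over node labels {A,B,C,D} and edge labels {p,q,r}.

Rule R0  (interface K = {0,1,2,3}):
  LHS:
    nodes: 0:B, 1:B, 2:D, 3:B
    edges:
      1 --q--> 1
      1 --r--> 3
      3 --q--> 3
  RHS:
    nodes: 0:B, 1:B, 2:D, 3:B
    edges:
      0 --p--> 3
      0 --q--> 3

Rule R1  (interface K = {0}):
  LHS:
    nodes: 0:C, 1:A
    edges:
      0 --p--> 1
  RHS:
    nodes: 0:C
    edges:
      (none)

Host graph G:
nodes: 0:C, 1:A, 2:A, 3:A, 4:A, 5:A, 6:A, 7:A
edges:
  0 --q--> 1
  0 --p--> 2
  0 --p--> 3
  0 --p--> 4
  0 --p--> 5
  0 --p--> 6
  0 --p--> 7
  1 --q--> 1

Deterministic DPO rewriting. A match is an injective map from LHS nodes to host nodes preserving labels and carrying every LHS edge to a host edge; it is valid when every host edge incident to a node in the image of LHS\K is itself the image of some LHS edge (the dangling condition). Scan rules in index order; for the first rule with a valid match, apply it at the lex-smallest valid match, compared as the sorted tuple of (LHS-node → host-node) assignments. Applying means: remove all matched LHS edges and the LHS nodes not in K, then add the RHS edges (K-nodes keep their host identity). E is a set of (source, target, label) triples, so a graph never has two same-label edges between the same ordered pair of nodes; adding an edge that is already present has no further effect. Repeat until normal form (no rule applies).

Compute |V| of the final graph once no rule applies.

[0] host  ⇒  8 nodes, 8 edges  {0-q->1 0-p->2 0-p->3 0-p->4 0-p->5 0-p->6 0-p->7 1-q->1}
[1] R1 @ {0↦0, 1↦2}  ⇒  7 nodes, 7 edges  {0-q->1 0-p->3 0-p->4 0-p->5 0-p->6 0-p->7 1-q->1}
[2] R1 @ {0↦0, 1↦3}  ⇒  6 nodes, 6 edges  {0-q->1 0-p->4 0-p->5 0-p->6 0-p->7 1-q->1}
[3] R1 @ {0↦0, 1↦4}  ⇒  5 nodes, 5 edges  {0-q->1 0-p->5 0-p->6 0-p->7 1-q->1}
[4] R1 @ {0↦0, 1↦5}  ⇒  4 nodes, 4 edges  {0-q->1 0-p->6 0-p->7 1-q->1}
[5] R1 @ {0↦0, 1↦6}  ⇒  3 nodes, 3 edges  {0-q->1 0-p->7 1-q->1}
[6] R1 @ {0↦0, 1↦7}  ⇒  2 nodes, 2 edges  {0-q->1 1-q->1}
normal form: no rule applies after step 6
NF nodes: {0:C, 1:A}

Answer: 2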